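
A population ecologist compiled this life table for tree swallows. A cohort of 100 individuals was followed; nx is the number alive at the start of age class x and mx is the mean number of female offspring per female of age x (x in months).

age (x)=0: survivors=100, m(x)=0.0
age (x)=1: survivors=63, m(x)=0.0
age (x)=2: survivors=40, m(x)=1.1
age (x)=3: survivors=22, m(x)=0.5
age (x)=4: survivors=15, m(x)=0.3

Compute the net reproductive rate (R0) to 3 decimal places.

0.595

lx = nx/n0 = nx/100: 1, 0.63, 0.4, 0.22, 0.15
lx·mx by age: 0, 0, 0.44, 0.11, 0.045
R0 = Σ lx·mx = 0.595 → 0.595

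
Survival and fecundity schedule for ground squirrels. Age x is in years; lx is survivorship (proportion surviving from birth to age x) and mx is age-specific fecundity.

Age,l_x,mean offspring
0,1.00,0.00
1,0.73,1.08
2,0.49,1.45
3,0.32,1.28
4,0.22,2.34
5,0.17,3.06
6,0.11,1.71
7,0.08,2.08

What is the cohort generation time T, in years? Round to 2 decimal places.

lx·mx: 0, 0.7884, 0.7105, 0.4096, 0.5148, 0.5202, 0.1881, 0.1664 → R0 = 3.298
x·lx·mx: 0, 0.7884, 1.421, 1.2288, 2.0592, 2.601, 1.1286, 1.1648 → Σ = 10.3918
T = 10.3918 / 3.298 = 3.15094… → 3.15

3.15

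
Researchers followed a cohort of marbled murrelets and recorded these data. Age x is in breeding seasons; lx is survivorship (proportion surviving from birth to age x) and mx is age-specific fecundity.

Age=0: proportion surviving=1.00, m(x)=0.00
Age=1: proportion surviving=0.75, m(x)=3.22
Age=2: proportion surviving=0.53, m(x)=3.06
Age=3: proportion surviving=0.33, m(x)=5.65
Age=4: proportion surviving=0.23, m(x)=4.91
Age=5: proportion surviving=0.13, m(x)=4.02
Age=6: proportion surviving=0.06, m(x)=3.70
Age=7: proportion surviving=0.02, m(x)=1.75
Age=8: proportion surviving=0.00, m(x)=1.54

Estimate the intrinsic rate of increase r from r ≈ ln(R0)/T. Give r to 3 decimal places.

R0 = Σ lx·mx = 0 + 2.415 + 1.6218 + 1.8645 + 1.1293 + 0.5226 + 0.222 + 0.035 + 0 = 7.8102
Σ x·lx·mx = 19.9593; T = 19.9593/7.8102 = 2.55554…
r ≈ ln(R0)/T = ln(7.8102)/2.55554… = 0.8043… → 0.804

0.804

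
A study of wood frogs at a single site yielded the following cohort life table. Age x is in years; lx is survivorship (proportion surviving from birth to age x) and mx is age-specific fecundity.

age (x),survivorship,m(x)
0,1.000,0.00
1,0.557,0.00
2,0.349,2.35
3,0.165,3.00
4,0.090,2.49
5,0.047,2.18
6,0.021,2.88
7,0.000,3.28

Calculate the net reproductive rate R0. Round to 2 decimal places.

lx·mx by age: 0, 0, 0.82015, 0.495, 0.2241, 0.10246, 0.06048, 0
R0 = Σ lx·mx = 1.70219 → 1.70

1.70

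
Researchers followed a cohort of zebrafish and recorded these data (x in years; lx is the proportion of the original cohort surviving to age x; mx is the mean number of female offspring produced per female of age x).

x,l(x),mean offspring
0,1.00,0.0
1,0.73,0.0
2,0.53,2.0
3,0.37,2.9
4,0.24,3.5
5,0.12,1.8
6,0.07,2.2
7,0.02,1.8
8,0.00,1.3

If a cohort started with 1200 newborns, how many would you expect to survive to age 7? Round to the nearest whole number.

Expected survivors = N0 · l_7 = 1200 × 0.02 = 24 → 24

24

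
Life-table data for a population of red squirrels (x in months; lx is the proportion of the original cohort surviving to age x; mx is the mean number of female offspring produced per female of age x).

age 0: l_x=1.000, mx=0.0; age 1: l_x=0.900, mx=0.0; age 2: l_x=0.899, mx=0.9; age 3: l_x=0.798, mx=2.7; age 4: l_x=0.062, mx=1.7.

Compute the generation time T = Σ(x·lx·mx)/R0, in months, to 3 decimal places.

2.771

lx·mx: 0, 0, 0.8091, 2.1546, 0.1054 → R0 = 3.0691
x·lx·mx: 0, 0, 1.6182, 6.4638, 0.4216 → Σ = 8.5036
T = 8.5036 / 3.0691 = 2.770715… → 2.771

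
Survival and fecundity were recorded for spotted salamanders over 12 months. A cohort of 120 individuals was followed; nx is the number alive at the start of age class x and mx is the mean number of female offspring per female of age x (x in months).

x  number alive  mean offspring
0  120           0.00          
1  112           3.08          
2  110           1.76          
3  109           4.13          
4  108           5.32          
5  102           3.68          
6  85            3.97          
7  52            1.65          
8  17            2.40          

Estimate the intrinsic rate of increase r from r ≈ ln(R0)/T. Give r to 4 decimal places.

lx = nx/n0 = nx/120: 1, 0.93333…, 0.91667…, 0.90833…, 0.9, 0.85, 0.70833…, 0.43333…, 0.14167…
R0 = Σ lx·mx = 0 + 2.87467… + 1.61333… + 3.75142… + 4.788 + 3.128 + 2.81208… + 0.715… + 0.34… = 20.0225…
Σ x·lx·mx = 76.745083…; T = 76.745083…/20.0225… = 3.83294…
r ≈ ln(R0)/T = ln(20.0225…)/3.83294… = 0.781868… → 0.7819

0.7819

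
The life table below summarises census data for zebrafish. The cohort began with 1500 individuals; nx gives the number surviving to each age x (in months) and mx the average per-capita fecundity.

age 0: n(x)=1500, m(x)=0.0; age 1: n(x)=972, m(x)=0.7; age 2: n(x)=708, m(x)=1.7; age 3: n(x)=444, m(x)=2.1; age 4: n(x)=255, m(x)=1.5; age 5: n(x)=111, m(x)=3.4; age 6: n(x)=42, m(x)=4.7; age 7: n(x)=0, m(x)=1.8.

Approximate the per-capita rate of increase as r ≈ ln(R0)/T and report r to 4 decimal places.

lx = nx/n0 = nx/1500: 1, 0.648, 0.472, 0.296, 0.17, 0.074, 0.028, 0
R0 = Σ lx·mx = 0 + 0.4536 + 0.8024 + 0.6216 + 0.255 + 0.2516 + 0.1316 + 0 = 2.5158
Σ x·lx·mx = 6.9908; T = 6.9908/2.5158 = 2.77876…
r ≈ ln(R0)/T = ln(2.5158)/2.77876… = 0.332016… → 0.3320

0.3320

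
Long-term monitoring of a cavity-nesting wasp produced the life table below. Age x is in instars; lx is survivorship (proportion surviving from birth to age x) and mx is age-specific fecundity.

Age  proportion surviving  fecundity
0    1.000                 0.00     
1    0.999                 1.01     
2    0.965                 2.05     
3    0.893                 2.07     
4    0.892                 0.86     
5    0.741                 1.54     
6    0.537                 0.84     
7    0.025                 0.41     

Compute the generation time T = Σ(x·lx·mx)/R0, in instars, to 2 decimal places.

3.06

lx·mx: 0, 1.00899, 1.97825, 1.84851, 0.76712, 1.14114, 0.45108, 0.01025 → R0 = 7.20534
x·lx·mx: 0, 1.00899, 3.9565, 5.54553, 3.06848, 5.7057, 2.70648, 0.07175 → Σ = 22.06343
T = 22.06343 / 7.20534 = 3.062094… → 3.06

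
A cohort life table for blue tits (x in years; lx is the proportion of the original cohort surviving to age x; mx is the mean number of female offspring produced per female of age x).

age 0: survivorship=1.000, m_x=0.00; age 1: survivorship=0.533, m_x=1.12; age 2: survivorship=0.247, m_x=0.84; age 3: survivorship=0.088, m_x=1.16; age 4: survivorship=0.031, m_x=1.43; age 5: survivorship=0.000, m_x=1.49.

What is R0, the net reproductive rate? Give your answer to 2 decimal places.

lx·mx by age: 0, 0.59696, 0.20748, 0.10208, 0.04433, 0
R0 = Σ lx·mx = 0.95085 → 0.95

0.95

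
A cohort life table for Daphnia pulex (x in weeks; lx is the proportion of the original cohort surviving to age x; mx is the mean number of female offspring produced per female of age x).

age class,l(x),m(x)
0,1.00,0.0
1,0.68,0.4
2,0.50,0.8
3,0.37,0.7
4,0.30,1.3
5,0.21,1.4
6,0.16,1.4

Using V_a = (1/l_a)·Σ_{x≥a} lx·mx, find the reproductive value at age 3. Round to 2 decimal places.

lx·mx for x ≥ 3: 0.259, 0.39, 0.294, 0.224 → sum = 1.167
V_3 = 1.167 / l_3 = 1.167 / 0.37 = 3.154054… → 3.15

3.15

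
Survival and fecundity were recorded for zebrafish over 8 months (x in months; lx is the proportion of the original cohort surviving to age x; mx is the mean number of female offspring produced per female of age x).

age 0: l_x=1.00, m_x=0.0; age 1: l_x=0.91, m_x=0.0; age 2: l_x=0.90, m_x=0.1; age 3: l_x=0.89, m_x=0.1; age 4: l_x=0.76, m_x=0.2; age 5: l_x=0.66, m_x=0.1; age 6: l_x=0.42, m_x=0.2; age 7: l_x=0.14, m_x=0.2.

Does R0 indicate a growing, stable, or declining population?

declining

R0 = Σ lx·mx = 0 + 0 + 0.09 + 0.089 + 0.152 + 0.066 + 0.084 + 0.028 = 0.509
R0 < 1, so the population is declining.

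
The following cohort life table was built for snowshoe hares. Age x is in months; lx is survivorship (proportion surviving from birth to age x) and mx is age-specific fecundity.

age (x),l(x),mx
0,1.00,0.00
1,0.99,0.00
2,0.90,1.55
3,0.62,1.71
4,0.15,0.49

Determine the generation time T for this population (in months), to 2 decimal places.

lx·mx: 0, 0, 1.395, 1.0602, 0.0735 → R0 = 2.5287
x·lx·mx: 0, 0, 2.79, 3.1806, 0.294 → Σ = 6.2646
T = 6.2646 / 2.5287 = 2.477399… → 2.48

2.48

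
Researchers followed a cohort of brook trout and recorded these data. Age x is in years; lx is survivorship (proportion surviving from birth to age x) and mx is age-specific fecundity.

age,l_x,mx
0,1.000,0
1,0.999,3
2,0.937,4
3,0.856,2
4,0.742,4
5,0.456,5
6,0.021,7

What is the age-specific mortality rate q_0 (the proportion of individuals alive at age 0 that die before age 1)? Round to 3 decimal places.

q_0 = (l_0 − l_1) / l_0 = (1 − 0.999) / 1
     = 0.001 / 1 = 0.001 → 0.001

0.001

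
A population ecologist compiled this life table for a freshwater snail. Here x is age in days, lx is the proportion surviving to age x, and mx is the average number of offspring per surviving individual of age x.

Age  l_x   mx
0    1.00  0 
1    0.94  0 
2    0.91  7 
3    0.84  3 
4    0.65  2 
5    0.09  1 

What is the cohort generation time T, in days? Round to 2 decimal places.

lx·mx: 0, 0, 6.37, 2.52, 1.3, 0.09 → R0 = 10.28
x·lx·mx: 0, 0, 12.74, 7.56, 5.2, 0.45 → Σ = 25.95
T = 25.95 / 10.28 = 2.524319… → 2.52

2.52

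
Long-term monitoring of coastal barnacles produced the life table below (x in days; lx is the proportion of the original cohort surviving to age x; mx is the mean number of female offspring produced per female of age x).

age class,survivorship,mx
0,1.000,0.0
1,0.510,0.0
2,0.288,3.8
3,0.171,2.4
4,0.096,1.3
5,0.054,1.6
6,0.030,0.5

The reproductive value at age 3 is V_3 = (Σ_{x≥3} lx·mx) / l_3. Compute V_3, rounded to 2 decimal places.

lx·mx for x ≥ 3: 0.4104, 0.1248, 0.0864, 0.015 → sum = 0.6366
V_3 = 0.6366 / l_3 = 0.6366 / 0.171 = 3.722807… → 3.72

3.72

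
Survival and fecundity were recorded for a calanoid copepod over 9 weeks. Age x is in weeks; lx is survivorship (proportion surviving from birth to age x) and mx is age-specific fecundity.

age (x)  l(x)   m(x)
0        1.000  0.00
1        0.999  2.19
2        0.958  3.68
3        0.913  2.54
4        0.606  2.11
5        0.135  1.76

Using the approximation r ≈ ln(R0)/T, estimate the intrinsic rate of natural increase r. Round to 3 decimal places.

0.958

R0 = Σ lx·mx = 0 + 2.18781 + 3.52544 + 2.31902 + 1.27866 + 0.2376 = 9.54853
Σ x·lx·mx = 22.49839; T = 22.49839/9.54853 = 2.35622…
r ≈ ln(R0)/T = ln(9.54853)/2.35622… = 0.95763… → 0.958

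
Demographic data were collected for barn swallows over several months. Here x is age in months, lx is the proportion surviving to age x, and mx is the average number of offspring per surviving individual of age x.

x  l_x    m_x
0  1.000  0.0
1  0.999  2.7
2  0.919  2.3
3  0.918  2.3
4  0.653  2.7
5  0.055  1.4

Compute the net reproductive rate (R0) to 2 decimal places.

lx·mx by age: 0, 2.6973, 2.1137, 2.1114, 1.7631, 0.077
R0 = Σ lx·mx = 8.7625 → 8.76

8.76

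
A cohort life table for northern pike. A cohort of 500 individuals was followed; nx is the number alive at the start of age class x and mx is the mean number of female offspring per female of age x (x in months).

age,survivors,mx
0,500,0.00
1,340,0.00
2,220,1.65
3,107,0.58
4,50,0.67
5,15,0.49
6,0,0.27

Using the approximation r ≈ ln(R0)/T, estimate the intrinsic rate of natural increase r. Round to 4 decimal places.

lx = nx/n0 = nx/500: 1, 0.68, 0.44, 0.214, 0.1, 0.03, 0
R0 = Σ lx·mx = 0 + 0 + 0.726 + 0.12412 + 0.067 + 0.0147 + 0 = 0.93182
Σ x·lx·mx = 2.16586; T = 2.16586/0.93182 = 2.32433…
r ≈ ln(R0)/T = ln(0.93182)/2.32433… = -0.030381… → -0.0304

-0.0304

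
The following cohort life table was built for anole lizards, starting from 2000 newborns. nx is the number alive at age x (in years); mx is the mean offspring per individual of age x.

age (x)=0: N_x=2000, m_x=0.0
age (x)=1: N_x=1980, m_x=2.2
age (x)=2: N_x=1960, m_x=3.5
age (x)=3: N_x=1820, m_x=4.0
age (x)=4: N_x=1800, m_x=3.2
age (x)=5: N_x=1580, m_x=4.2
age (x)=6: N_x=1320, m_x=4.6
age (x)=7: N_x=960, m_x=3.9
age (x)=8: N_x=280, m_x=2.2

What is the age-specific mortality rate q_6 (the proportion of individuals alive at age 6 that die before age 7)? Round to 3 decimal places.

0.273

lx = nx/n0 = nx/2000: 1, 0.99, 0.98, 0.91, 0.9, 0.79, 0.66, 0.48, 0.14
q_6 = (l_6 − l_7) / l_6 = (0.66 − 0.48) / 0.66
     = 0.18 / 0.66 = 0.272727… → 0.273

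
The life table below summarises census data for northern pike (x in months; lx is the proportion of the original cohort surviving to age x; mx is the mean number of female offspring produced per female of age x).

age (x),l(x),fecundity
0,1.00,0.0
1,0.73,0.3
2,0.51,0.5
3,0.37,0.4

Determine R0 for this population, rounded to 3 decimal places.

lx·mx by age: 0, 0.219, 0.255, 0.148
R0 = Σ lx·mx = 0.622 → 0.622

0.622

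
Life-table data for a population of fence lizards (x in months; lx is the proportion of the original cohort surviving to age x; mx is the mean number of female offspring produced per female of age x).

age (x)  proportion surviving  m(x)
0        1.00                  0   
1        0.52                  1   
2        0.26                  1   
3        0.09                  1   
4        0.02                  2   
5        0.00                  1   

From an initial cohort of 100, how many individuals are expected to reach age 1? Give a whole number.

Expected survivors = N0 · l_1 = 100 × 0.52 = 52 → 52

52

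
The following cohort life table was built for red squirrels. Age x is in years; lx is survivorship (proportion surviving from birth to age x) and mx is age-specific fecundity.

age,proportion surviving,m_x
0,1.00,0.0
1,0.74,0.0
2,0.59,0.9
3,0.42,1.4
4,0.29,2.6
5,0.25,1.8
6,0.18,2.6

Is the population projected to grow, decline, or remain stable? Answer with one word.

R0 = Σ lx·mx = 0 + 0 + 0.531 + 0.588 + 0.754 + 0.45 + 0.468 = 2.791
R0 > 1, so the population is growing.

growing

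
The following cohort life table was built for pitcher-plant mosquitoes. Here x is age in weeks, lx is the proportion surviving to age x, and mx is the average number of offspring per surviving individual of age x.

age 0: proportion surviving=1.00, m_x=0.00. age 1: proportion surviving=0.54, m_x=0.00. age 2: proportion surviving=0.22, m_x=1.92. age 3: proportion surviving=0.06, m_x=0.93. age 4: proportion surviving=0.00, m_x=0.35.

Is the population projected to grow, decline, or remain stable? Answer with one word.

declining

R0 = Σ lx·mx = 0 + 0 + 0.4224 + 0.0558 + 0 = 0.4782
R0 < 1, so the population is declining.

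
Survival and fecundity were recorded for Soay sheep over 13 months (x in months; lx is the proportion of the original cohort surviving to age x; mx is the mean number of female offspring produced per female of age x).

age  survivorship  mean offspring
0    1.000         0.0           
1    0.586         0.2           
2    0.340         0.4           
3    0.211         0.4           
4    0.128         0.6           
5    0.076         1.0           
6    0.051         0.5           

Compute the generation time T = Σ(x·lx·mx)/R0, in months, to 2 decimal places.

2.87

lx·mx: 0, 0.1172, 0.136, 0.0844, 0.0768, 0.076, 0.0255 → R0 = 0.5159
x·lx·mx: 0, 0.1172, 0.272, 0.2532, 0.3072, 0.38, 0.153 → Σ = 1.4826
T = 1.4826 / 0.5159 = 2.873813… → 2.87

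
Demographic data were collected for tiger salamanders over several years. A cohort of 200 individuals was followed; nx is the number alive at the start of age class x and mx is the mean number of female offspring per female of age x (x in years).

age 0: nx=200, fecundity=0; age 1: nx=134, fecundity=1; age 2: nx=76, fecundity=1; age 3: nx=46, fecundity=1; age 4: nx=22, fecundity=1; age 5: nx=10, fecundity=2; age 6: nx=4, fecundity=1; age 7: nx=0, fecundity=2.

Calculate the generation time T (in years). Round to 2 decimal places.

lx = nx/n0 = nx/200: 1, 0.67, 0.38, 0.23, 0.11, 0.05, 0.02, 0
lx·mx: 0, 0.67, 0.38, 0.23, 0.11, 0.1, 0.02, 0 → R0 = 1.51
x·lx·mx: 0, 0.67, 0.76, 0.69, 0.44, 0.5, 0.12, 0 → Σ = 3.18
T = 3.18 / 1.51 = 2.10596… → 2.11

2.11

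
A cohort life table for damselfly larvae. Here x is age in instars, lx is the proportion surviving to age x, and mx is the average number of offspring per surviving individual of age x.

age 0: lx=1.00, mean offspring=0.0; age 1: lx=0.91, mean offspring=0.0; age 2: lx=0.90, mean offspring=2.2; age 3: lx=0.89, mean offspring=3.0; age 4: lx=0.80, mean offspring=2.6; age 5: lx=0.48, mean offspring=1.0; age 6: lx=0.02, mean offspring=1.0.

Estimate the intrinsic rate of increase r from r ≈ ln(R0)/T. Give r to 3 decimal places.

0.627

R0 = Σ lx·mx = 0 + 0 + 1.98 + 2.67 + 2.08 + 0.48 + 0.02 = 7.23
Σ x·lx·mx = 22.81; T = 22.81/7.23 = 3.15491…
r ≈ ln(R0)/T = ln(7.23)/3.15491… = 0.62703… → 0.627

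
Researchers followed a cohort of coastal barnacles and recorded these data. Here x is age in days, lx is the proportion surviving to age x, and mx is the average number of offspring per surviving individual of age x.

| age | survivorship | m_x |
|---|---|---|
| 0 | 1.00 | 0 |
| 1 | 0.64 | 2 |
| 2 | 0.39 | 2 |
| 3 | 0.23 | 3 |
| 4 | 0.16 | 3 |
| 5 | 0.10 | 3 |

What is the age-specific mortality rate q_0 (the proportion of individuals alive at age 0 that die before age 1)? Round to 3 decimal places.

q_0 = (l_0 − l_1) / l_0 = (1 − 0.64) / 1
     = 0.36 / 1 = 0.36 → 0.360

0.360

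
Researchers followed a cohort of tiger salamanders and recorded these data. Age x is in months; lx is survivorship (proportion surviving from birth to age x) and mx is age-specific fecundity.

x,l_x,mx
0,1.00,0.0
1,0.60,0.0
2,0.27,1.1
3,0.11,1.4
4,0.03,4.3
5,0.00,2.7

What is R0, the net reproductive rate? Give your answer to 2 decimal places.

lx·mx by age: 0, 0, 0.297, 0.154, 0.129, 0
R0 = Σ lx·mx = 0.58 → 0.58

0.58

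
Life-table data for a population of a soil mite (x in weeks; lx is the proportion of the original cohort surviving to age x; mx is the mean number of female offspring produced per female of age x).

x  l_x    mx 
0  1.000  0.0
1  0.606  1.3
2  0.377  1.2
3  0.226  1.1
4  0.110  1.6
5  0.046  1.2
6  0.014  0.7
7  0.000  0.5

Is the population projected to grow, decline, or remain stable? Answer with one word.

growing

R0 = Σ lx·mx = 0 + 0.7878 + 0.4524 + 0.2486 + 0.176 + 0.0552 + 0.0098 + 0 = 1.7298
R0 > 1, so the population is growing.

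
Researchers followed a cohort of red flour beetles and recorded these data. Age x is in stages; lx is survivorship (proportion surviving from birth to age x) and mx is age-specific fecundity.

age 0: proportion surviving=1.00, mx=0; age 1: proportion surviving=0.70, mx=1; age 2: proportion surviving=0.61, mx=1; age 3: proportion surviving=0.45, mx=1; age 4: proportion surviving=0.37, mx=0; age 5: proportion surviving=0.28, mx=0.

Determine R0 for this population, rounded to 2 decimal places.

1.76

lx·mx by age: 0, 0.7, 0.61, 0.45, 0, 0
R0 = Σ lx·mx = 1.76 → 1.76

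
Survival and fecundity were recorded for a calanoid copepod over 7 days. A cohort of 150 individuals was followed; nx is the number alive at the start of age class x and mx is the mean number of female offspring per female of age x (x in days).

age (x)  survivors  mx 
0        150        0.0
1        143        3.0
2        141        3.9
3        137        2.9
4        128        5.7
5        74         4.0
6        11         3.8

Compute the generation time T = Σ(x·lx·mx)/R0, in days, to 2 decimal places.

3.02

lx = nx/n0 = nx/150: 1, 0.95333…, 0.94, 0.91333…, 0.85333…, 0.49333…, 0.07333…
lx·mx: 0, 2.86…, 3.666, 2.648667…, 4.864…, 1.973333…, 0.278667… → R0 = 16.290667…
x·lx·mx: 0, 2.86…, 7.332, 7.946…, 19.456…, 9.866667…, 1.672… → Σ = 49.132667…
T = 49.132667… / 16.290667… = 3.016001… → 3.02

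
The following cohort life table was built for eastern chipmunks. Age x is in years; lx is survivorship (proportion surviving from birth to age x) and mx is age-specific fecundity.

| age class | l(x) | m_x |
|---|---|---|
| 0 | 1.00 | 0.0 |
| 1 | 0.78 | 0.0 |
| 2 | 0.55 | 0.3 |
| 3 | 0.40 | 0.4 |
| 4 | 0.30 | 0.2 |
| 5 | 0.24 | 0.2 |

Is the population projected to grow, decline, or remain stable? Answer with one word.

R0 = Σ lx·mx = 0 + 0 + 0.165 + 0.16 + 0.06 + 0.048 = 0.433
R0 < 1, so the population is declining.

declining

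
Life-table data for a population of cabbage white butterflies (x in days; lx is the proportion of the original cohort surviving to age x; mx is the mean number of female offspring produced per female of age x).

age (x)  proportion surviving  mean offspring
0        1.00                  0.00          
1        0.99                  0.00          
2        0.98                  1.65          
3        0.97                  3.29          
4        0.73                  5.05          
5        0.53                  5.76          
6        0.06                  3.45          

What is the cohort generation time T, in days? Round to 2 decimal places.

3.75

lx·mx: 0, 0, 1.617, 3.1913, 3.6865, 3.0528, 0.207 → R0 = 11.7546
x·lx·mx: 0, 0, 3.234, 9.5739, 14.746, 15.264, 1.242 → Σ = 44.0599
T = 44.0599 / 11.7546 = 3.748311… → 3.75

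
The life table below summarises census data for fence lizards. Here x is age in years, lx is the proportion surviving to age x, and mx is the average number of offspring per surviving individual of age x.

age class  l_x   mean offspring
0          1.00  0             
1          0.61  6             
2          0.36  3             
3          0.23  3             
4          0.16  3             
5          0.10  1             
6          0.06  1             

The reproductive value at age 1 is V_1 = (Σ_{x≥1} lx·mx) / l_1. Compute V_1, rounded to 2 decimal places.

lx·mx for x ≥ 1: 3.66, 1.08, 0.69, 0.48, 0.1, 0.06 → sum = 6.07
V_1 = 6.07 / l_1 = 6.07 / 0.61 = 9.95082… → 9.95

9.95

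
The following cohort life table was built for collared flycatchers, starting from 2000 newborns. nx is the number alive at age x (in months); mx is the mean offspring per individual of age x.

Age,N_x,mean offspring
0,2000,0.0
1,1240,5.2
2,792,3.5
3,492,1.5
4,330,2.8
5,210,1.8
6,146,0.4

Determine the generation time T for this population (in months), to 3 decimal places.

1.780

lx = nx/n0 = nx/2000: 1, 0.62, 0.396, 0.246, 0.165, 0.105, 0.073
lx·mx: 0, 3.224, 1.386, 0.369, 0.462, 0.189, 0.0292 → R0 = 5.6592
x·lx·mx: 0, 3.224, 2.772, 1.107, 1.848, 0.945, 0.1752 → Σ = 10.0712
T = 10.0712 / 5.6592 = 1.779615… → 1.780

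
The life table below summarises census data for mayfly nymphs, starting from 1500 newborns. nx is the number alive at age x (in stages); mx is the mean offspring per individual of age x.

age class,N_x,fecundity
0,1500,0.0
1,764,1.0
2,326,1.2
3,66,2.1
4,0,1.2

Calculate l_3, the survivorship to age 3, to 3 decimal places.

0.044

l_3 = n_3/n_0 = 66/1500 = 0.044 → 0.044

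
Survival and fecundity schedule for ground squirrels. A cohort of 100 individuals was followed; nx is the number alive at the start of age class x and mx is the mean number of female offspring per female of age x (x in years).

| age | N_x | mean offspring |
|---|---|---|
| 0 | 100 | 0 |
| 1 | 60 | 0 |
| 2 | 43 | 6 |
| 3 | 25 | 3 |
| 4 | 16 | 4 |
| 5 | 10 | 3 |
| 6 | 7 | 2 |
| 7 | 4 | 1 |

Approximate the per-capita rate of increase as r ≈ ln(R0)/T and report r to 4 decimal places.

0.5277

lx = nx/n0 = nx/100: 1, 0.6, 0.43, 0.25, 0.16, 0.1, 0.07, 0.04
R0 = Σ lx·mx = 0 + 0 + 2.58 + 0.75 + 0.64 + 0.3 + 0.14 + 0.04 = 4.45
Σ x·lx·mx = 12.59; T = 12.59/4.45 = 2.82921…
r ≈ ln(R0)/T = ln(4.45)/2.82921… = 0.527675… → 0.5277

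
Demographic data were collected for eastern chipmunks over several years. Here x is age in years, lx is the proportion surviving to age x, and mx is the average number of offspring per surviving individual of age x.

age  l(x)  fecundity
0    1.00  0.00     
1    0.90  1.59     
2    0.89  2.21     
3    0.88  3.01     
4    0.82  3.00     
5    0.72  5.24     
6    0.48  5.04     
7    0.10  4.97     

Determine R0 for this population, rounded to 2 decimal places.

15.20

lx·mx by age: 0, 1.431, 1.9669, 2.6488, 2.46, 3.7728, 2.4192, 0.497
R0 = Σ lx·mx = 15.1957 → 15.20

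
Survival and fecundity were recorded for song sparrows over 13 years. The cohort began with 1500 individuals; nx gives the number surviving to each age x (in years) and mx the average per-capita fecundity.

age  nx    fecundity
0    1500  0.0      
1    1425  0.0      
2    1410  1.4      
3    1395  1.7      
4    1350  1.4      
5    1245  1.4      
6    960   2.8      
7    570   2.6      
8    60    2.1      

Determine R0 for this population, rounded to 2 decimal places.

lx = nx/n0 = nx/1500: 1, 0.95, 0.94, 0.93, 0.9, 0.83, 0.64, 0.38, 0.04
lx·mx by age: 0, 0, 1.316, 1.581, 1.26, 1.162, 1.792, 0.988, 0.084
R0 = Σ lx·mx = 8.183 → 8.18

8.18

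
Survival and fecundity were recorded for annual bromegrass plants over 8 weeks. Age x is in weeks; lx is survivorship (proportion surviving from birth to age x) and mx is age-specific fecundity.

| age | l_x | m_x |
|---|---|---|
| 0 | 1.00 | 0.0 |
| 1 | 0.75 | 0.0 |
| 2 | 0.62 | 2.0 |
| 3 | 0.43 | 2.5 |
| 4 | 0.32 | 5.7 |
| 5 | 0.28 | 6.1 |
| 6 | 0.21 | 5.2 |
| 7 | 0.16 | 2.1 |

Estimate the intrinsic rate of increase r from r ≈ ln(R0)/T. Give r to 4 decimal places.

R0 = Σ lx·mx = 0 + 0 + 1.24 + 1.075 + 1.824 + 1.708 + 1.092 + 0.336 = 7.275
Σ x·lx·mx = 30.445; T = 30.445/7.275 = 4.18488…
r ≈ ln(R0)/T = ln(7.275)/4.18488… = 0.474194… → 0.4742

0.4742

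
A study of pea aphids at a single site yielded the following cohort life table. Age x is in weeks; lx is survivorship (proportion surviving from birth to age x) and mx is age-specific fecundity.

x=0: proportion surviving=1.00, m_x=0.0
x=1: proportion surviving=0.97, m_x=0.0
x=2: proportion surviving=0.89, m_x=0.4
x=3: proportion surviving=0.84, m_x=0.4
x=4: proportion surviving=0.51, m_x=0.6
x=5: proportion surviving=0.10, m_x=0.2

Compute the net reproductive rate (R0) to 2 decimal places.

lx·mx by age: 0, 0, 0.356, 0.336, 0.306, 0.02
R0 = Σ lx·mx = 1.018 → 1.02

1.02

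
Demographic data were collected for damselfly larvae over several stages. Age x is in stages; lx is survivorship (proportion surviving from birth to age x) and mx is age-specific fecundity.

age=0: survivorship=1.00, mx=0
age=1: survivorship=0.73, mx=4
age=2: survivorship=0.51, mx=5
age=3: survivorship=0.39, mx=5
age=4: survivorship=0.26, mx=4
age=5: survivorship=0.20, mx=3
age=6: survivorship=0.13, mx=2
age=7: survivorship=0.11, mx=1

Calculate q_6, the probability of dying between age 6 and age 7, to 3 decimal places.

q_6 = (l_6 − l_7) / l_6 = (0.13 − 0.11) / 0.13
     = 0.02 / 0.13 = 0.153846… → 0.154

0.154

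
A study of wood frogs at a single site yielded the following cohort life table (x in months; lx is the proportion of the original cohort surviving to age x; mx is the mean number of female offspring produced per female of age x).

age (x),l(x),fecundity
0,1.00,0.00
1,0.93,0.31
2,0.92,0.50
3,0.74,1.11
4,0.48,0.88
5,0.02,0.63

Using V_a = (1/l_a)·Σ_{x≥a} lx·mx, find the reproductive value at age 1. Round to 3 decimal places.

lx·mx for x ≥ 1: 0.2883, 0.46, 0.8214, 0.4224, 0.0126 → sum = 2.0047
V_1 = 2.0047 / l_1 = 2.0047 / 0.93 = 2.155591… → 2.156

2.156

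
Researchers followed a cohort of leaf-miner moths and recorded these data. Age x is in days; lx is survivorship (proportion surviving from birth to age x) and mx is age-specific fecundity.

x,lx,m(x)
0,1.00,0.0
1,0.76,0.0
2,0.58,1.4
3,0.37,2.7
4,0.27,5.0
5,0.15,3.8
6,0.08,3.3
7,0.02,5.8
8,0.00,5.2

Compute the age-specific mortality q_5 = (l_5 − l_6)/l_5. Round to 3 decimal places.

0.467

q_5 = (l_5 − l_6) / l_5 = (0.15 − 0.08) / 0.15
     = 0.07 / 0.15 = 0.466667… → 0.467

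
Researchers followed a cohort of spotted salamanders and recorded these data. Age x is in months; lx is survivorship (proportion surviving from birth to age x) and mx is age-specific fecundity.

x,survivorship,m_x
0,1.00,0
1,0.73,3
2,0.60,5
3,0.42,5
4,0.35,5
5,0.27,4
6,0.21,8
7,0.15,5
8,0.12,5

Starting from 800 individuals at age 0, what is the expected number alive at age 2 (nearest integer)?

Expected survivors = N0 · l_2 = 800 × 0.60 = 480 → 480

480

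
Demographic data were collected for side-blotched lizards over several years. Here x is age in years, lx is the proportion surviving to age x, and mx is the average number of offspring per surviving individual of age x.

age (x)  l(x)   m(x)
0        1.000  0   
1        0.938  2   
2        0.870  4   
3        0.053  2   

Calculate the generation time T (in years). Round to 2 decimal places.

1.68

lx·mx: 0, 1.876, 3.48, 0.106 → R0 = 5.462
x·lx·mx: 0, 1.876, 6.96, 0.318 → Σ = 9.154
T = 9.154 / 5.462 = 1.675943… → 1.68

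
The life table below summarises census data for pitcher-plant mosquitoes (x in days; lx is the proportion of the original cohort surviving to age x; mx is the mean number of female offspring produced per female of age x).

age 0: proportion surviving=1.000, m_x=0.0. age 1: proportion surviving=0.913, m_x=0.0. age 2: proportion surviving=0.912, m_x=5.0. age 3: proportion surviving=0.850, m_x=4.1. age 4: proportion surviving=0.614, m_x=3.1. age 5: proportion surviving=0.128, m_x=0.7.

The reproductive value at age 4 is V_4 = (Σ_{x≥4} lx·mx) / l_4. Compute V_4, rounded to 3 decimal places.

3.246

lx·mx for x ≥ 4: 1.9034, 0.0896 → sum = 1.993
V_4 = 1.993 / l_4 = 1.993 / 0.614 = 3.245928… → 3.246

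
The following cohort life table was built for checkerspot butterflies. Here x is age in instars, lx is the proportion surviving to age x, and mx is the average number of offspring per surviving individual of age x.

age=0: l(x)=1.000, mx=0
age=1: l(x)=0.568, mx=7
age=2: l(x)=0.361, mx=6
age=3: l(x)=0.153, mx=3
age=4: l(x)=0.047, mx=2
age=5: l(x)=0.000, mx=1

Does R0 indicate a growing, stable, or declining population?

R0 = Σ lx·mx = 0 + 3.976 + 2.166 + 0.459 + 0.094 + 0 = 6.695
R0 > 1, so the population is growing.

growing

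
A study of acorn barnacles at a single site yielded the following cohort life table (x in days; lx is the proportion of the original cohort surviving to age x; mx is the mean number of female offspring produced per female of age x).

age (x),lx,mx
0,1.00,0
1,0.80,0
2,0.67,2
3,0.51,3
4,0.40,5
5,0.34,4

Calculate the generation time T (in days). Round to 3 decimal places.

3.543

lx·mx: 0, 0, 1.34, 1.53, 2, 1.36 → R0 = 6.23
x·lx·mx: 0, 0, 2.68, 4.59, 8, 6.8 → Σ = 22.07
T = 22.07 / 6.23 = 3.542536… → 3.543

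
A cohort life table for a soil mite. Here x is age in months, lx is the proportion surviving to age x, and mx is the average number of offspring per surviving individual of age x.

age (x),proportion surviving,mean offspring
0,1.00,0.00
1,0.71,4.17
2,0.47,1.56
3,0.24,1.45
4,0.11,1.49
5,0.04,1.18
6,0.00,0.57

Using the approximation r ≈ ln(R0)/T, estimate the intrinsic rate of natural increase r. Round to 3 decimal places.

R0 = Σ lx·mx = 0 + 2.9607 + 0.7332 + 0.348 + 0.1639 + 0.0472 + 0 = 4.253
Σ x·lx·mx = 6.3627; T = 6.3627/4.253 = 1.49605…
r ≈ ln(R0)/T = ln(4.253)/1.49605… = 0.96763… → 0.968

0.968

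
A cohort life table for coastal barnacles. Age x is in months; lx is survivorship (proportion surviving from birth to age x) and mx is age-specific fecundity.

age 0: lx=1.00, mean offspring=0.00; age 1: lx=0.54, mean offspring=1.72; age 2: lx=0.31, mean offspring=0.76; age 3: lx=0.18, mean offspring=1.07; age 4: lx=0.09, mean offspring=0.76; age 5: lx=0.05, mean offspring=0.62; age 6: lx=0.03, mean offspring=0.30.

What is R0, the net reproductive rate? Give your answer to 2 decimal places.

lx·mx by age: 0, 0.9288, 0.2356, 0.1926, 0.0684, 0.031, 0.009
R0 = Σ lx·mx = 1.4654 → 1.47

1.47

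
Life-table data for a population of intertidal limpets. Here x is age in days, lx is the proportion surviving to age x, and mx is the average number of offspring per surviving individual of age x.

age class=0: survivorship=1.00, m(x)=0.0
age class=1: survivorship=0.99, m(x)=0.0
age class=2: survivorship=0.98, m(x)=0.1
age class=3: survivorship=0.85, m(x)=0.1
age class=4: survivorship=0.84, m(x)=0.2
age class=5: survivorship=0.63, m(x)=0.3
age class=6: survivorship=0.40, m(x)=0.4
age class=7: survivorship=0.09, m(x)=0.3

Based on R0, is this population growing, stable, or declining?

declining

R0 = Σ lx·mx = 0 + 0 + 0.098 + 0.085 + 0.168 + 0.189 + 0.16 + 0.027 = 0.727
R0 < 1, so the population is declining.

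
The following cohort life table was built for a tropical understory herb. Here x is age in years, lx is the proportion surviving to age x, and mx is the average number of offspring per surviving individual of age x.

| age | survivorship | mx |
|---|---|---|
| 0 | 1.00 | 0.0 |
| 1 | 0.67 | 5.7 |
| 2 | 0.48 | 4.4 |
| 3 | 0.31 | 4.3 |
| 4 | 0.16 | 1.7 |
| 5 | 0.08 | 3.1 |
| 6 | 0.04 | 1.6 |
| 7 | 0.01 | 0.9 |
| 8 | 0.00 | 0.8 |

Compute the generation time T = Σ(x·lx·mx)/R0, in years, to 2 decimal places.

lx·mx: 0, 3.819, 2.112, 1.333, 0.272, 0.248, 0.064, 0.009, 0 → R0 = 7.857
x·lx·mx: 0, 3.819, 4.224, 3.999, 1.088, 1.24, 0.384, 0.063, 0 → Σ = 14.817
T = 14.817 / 7.857 = 1.885834… → 1.89

1.89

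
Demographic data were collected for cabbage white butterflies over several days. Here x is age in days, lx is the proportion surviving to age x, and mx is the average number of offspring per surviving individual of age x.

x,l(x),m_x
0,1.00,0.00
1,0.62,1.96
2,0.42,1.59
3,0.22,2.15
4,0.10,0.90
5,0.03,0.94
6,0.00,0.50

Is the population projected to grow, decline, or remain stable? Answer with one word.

growing

R0 = Σ lx·mx = 0 + 1.2152 + 0.6678 + 0.473 + 0.09 + 0.0282 + 0 = 2.4742
R0 > 1, so the population is growing.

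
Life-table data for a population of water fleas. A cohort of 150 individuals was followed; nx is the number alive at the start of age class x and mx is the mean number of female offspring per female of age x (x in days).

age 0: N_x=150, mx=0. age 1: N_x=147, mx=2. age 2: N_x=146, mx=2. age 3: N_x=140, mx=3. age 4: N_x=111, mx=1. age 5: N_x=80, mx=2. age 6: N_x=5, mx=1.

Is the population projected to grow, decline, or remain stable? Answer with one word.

growing

lx = nx/n0 = nx/150: 1, 0.98, 0.97333…, 0.93333…, 0.74, 0.53333…, 0.03333…
R0 = Σ lx·mx = 0 + 1.96 + 1.946667… + 2.8… + 0.74 + 1.066667… + 0.033333… = 8.546667…
R0 > 1, so the population is growing.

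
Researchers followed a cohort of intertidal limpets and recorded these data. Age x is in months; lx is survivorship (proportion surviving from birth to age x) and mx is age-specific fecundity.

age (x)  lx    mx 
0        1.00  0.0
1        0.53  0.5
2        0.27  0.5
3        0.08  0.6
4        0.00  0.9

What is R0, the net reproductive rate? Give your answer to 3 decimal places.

0.448

lx·mx by age: 0, 0.265, 0.135, 0.048, 0
R0 = Σ lx·mx = 0.448 → 0.448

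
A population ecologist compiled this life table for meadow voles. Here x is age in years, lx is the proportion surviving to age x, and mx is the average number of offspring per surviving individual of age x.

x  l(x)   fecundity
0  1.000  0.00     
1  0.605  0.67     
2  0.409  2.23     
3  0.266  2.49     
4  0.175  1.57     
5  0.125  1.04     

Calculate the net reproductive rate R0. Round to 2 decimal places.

2.38

lx·mx by age: 0, 0.40535, 0.91207, 0.66234, 0.27475, 0.13
R0 = Σ lx·mx = 2.38451 → 2.38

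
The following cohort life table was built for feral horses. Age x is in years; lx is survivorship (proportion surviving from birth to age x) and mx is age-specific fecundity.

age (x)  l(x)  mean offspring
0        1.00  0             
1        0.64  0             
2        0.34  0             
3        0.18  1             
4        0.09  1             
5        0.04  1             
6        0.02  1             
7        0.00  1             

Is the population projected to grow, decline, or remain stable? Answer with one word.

R0 = Σ lx·mx = 0 + 0 + 0 + 0.18 + 0.09 + 0.04 + 0.02 + 0 = 0.33
R0 < 1, so the population is declining.

declining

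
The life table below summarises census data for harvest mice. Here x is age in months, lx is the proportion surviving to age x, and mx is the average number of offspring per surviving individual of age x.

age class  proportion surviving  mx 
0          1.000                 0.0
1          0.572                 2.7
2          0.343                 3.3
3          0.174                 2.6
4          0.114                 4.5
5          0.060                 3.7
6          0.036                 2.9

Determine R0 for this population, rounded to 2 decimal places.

lx·mx by age: 0, 1.5444, 1.1319, 0.4524, 0.513, 0.222, 0.1044
R0 = Σ lx·mx = 3.9681 → 3.97

3.97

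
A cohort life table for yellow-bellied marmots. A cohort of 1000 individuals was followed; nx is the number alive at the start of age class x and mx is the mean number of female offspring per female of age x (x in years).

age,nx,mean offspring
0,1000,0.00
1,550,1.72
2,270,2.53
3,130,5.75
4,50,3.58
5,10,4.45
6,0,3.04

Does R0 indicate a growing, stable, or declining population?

lx = nx/n0 = nx/1000: 1, 0.55, 0.27, 0.13, 0.05, 0.01, 0
R0 = Σ lx·mx = 0 + 0.946 + 0.6831 + 0.7475 + 0.179 + 0.0445 + 0 = 2.6001
R0 > 1, so the population is growing.

growing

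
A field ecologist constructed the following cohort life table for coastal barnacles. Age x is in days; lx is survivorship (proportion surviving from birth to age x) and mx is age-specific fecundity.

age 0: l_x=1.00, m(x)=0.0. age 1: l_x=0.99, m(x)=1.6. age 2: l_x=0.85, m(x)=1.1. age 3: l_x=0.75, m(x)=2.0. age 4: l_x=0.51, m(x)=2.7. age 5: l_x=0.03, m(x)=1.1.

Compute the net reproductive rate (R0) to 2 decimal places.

5.43

lx·mx by age: 0, 1.584, 0.935, 1.5, 1.377, 0.033
R0 = Σ lx·mx = 5.429 → 5.43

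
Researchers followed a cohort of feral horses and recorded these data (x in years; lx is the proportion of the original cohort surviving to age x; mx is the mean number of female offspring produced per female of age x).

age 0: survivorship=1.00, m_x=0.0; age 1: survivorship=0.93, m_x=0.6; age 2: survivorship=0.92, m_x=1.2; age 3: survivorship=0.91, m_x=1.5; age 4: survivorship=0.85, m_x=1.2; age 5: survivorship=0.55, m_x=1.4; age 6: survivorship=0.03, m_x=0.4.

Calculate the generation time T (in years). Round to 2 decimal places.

3.08

lx·mx: 0, 0.558, 1.104, 1.365, 1.02, 0.77, 0.012 → R0 = 4.829
x·lx·mx: 0, 0.558, 2.208, 4.095, 4.08, 3.85, 0.072 → Σ = 14.863
T = 14.863 / 4.829 = 3.077863… → 3.08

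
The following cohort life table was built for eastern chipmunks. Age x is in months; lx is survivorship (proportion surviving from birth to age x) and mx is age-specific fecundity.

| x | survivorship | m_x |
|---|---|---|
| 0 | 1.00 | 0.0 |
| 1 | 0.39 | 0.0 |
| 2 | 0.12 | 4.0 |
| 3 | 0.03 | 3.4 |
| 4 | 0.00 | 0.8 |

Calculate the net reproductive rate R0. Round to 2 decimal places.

0.58

lx·mx by age: 0, 0, 0.48, 0.102, 0
R0 = Σ lx·mx = 0.582 → 0.58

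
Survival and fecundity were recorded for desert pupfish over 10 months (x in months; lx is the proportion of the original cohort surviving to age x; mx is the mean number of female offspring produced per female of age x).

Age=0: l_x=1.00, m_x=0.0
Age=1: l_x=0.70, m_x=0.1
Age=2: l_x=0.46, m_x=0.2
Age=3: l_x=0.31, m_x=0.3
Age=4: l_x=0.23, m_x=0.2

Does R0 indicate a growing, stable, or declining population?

declining

R0 = Σ lx·mx = 0 + 0.07 + 0.092 + 0.093 + 0.046 = 0.301
R0 < 1, so the population is declining.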